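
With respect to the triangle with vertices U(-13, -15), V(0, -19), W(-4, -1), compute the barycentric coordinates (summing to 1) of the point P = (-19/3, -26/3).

Signed area of the reference triangle: [UVW] = ½·((-13)·(-19−(-1)) + 0·(-1−(-15)) + (-4)·(-15−(-19))) = ½·(234 + 0 − 16) = 109.
[PVW] = ½·((-19/3)·(-19−(-1)) + 0·(-1−(-26/3)) + (-4)·(-26/3−(-19))) = ½·(114 + 0 − 124/3) = 109/3, so the U-coordinate is (109/3)/109 = 1/3.
[UPW] = ½·((-13)·(-26/3−(-1)) + (-19/3)·(-1−(-15)) + (-4)·(-15−(-26/3))) = ½·(299/3 − 266/3 + 76/3) = 109/6, so the V-coordinate is 1/6.
[UVP] = ½·((-13)·(-19−(-26/3)) + 0·(-26/3−(-15)) + (-19/3)·(-15−(-19))) = ½·(403/3 + 0 − 76/3) = 109/2, so the W-coordinate is 1/2.
Check: 1/3 + 1/6 + 1/2 = 1.

(1/3, 1/6, 1/2)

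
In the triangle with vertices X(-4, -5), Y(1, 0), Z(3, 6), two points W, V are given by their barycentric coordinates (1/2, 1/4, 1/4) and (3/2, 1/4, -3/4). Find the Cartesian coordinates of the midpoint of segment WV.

Barycentric coordinates of the midpoint are the average: (1, 1/4, -1/4).
Converting: 1·X + (1/4)·Y + (-1/4)·Z = (-9/2, -13/2).

(-9/2, -13/2)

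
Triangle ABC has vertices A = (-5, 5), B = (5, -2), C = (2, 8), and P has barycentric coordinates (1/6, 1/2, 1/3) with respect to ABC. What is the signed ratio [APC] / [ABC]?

The signed ratio [APC]/[ABC] equals the barycentric coordinate of P at vertex B, which is 1/2.

1/2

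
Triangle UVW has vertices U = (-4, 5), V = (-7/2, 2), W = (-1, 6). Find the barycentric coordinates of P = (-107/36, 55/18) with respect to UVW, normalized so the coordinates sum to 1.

Signed area of the reference triangle: [UVW] = ½·((-4)·(2−6) + (-7/2)·(6−5) + (-1)·(5−2)) = ½·(16 − 7/2 − 3) = 19/4.
[PVW] = ½·((-107/36)·(2−6) + (-7/2)·(6−(55/18)) + (-1)·(55/18−2)) = ½·(107/9 − 371/36 − 19/18) = 19/72, so the U-coordinate is (19/72)/(19/4) = 1/18.
[UPW] = ½·((-4)·(55/18−6) + (-107/36)·(6−5) + (-1)·(5−(55/18))) = ½·(106/9 − 107/36 − 35/18) = 247/72, so the V-coordinate is 13/18.
[UVP] = ½·((-4)·(2−(55/18)) + (-7/2)·(55/18−5) + (-107/36)·(5−2)) = ½·(38/9 + 245/36 − 107/12) = 19/18, so the W-coordinate is 2/9.
Check: 1/18 + 13/18 + 2/9 = 1.

(1/18, 13/18, 2/9)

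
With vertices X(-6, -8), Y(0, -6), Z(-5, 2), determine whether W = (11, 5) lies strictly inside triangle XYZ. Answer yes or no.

no

Barycentric coordinates of W: (-143/58, 157/58, 22/29).
The three coordinates are negative, positive, positive; a point is interior exactly when all three are positive.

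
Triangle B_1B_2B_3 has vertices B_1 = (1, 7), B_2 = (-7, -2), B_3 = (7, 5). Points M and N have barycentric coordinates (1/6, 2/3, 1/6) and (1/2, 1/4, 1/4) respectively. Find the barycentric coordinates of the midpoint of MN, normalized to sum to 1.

Since both coordinate triples sum to 1, the midpoint's barycentrics are the componentwise average.
(1/6+1/2)/2 = 1/3; similarly 11/24 and 5/24.

(1/3, 11/24, 5/24)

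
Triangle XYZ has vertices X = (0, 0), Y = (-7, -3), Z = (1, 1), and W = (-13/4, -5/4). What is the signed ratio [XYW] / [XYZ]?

[XYZ] = ½·(0·(-3−1) + (-7)·(1−0) + 1·(0−(-3))) = ½·(0 − 7 + 3) = -2.
[XYW] = ½·(0·(-3−(-5/4)) + (-7)·(-5/4−0) + (-13/4)·(0−(-3))) = ½·(0 + 35/4 − 39/4) = -1/2, so the ratio is (-1/2)/(-2) = 1/4.

1/4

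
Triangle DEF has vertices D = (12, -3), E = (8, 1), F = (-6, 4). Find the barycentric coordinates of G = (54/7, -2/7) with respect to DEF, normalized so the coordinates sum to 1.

Signed area of the reference triangle: [DEF] = ½·(12·(1−4) + 8·(4−(-3)) + (-6)·(-3−1)) = ½·(-36 + 56 + 24) = 22.
[GEF] = ½·((54/7)·(1−4) + 8·(4−(-2/7)) + (-6)·(-2/7−1)) = ½·(-162/7 + 240/7 + 54/7) = 66/7, so the D-coordinate is (66/7)/22 = 3/7.
[DGF] = ½·(12·(-2/7−4) + (54/7)·(4−(-3)) + (-6)·(-3−(-2/7))) = ½·(-360/7 + 54 + 114/7) = 66/7, so the E-coordinate is 3/7.
[DEG] = ½·(12·(1−(-2/7)) + 8·(-2/7−(-3)) + (54/7)·(-3−1)) = ½·(108/7 + 152/7 − 216/7) = 22/7, so the F-coordinate is 1/7.
Check: 3/7 + 3/7 + 1/7 = 1.

(3/7, 3/7, 1/7)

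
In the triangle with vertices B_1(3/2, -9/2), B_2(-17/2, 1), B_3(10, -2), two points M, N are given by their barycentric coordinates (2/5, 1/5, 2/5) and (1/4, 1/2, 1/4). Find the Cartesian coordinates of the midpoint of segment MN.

(61/80, -141/80)

Barycentric coordinates of the midpoint are the average: (13/40, 7/20, 13/40).
Converting: (13/40)·B_1 + (7/20)·B_2 + (13/40)·B_3 = (61/80, -141/80).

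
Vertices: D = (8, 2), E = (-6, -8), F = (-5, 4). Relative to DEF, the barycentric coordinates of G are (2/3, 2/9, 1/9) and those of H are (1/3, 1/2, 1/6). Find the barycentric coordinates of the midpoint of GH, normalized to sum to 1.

Since both coordinate triples sum to 1, the midpoint's barycentrics are the componentwise average.
(2/3+1/3)/2 = 1/2; similarly 13/36 and 5/36.

(1/2, 13/36, 5/36)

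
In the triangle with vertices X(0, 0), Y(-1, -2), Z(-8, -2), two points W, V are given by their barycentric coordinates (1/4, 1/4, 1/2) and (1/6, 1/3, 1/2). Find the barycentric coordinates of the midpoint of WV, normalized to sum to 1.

(5/24, 7/24, 1/2)

Since both coordinate triples sum to 1, the midpoint's barycentrics are the componentwise average.
(1/4+1/6)/2 = 5/24; similarly 7/24 and 1/2.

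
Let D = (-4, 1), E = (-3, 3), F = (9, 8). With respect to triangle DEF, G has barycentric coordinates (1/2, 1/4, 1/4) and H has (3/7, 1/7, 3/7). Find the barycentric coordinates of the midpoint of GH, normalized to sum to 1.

Since both coordinate triples sum to 1, the midpoint's barycentrics are the componentwise average.
(1/2+3/7)/2 = 13/28; similarly 11/56 and 19/56.

(13/28, 11/56, 19/56)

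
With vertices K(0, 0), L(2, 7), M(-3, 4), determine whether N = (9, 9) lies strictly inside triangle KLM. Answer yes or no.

Barycentric coordinates of N: (11/29, 63/29, -45/29).
The three coordinates are positive, positive, negative; a point is interior exactly when all three are positive.

no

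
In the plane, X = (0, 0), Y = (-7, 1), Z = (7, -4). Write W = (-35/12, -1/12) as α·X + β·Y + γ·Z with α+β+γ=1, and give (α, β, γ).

Signed area of the reference triangle: [XYZ] = ½·(0·(1−(-4)) + (-7)·(-4−0) + 7·(0−1)) = ½·(0 + 28 − 7) = 21/2.
[WYZ] = ½·((-35/12)·(1−(-4)) + (-7)·(-4−(-1/12)) + 7·(-1/12−1)) = ½·(-175/12 + 329/12 − 91/12) = 21/8, so the X-coordinate is (21/8)/(21/2) = 1/4.
[XWZ] = ½·(0·(-1/12−(-4)) + (-35/12)·(-4−0) + 7·(0−(-1/12))) = ½·(0 + 35/3 + 7/12) = 49/8, so the Y-coordinate is 7/12.
[XYW] = ½·(0·(1−(-1/12)) + (-7)·(-1/12−0) + (-35/12)·(0−1)) = ½·(0 + 7/12 + 35/12) = 7/4, so the Z-coordinate is 1/6.
Check: 1/4 + 7/12 + 1/6 = 1.

(1/4, 7/12, 1/6)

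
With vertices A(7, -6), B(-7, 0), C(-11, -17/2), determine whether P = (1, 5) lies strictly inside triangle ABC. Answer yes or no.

no

Barycentric coordinates of P: (48/143, 213/143, -118/143).
The three coordinates are positive, positive, negative; a point is interior exactly when all three are positive.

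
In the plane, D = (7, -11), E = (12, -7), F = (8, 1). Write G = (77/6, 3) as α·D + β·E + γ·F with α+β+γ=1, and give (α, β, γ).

(-5/6, 1, 5/6)

Signed area of the reference triangle: [DEF] = ½·(7·(-7−1) + 12·(1−(-11)) + 8·(-11−(-7))) = ½·(-56 + 144 − 32) = 28.
[GEF] = ½·((77/6)·(-7−1) + 12·(1−3) + 8·(3−(-7))) = ½·(-308/3 − 24 + 80) = -70/3, so the D-coordinate is (-70/3)/28 = -5/6.
[DGF] = ½·(7·(3−1) + (77/6)·(1−(-11)) + 8·(-11−3)) = ½·(14 + 154 − 112) = 28, so the E-coordinate is 1.
[DEG] = ½·(7·(-7−3) + 12·(3−(-11)) + (77/6)·(-11−(-7))) = ½·(-70 + 168 − 154/3) = 70/3, so the F-coordinate is 5/6.
Check: -5/6 + 1 + 5/6 = 1.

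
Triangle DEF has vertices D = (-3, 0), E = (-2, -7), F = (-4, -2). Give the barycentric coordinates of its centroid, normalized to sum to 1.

The centroid is the average of the vertices, so each weight is 1/3.

(1/3, 1/3, 1/3)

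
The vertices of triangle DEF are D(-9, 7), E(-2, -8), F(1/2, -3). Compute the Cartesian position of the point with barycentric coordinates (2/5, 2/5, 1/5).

G = (2/5)·D + (2/5)·E + (1/5)·F.
x-coordinate: (2/5)·(-9) + (2/5)·(-2) + (1/5)·(1/2) = -43/10.
y-coordinate: (2/5)·7 + (2/5)·(-8) + (1/5)·(-3) = -1.

(-43/10, -1)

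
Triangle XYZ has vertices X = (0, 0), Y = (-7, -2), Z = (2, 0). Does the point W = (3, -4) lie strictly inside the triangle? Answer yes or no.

Barycentric coordinates of W: (-19/2, 2, 17/2).
The three coordinates are negative, positive, positive; a point is interior exactly when all three are positive.

no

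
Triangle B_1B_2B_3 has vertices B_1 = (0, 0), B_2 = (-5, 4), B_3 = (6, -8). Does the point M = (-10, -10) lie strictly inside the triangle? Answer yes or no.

Barycentric coordinates of M: (-107/8, 35/4, 45/8).
The three coordinates are negative, positive, positive; a point is interior exactly when all three are positive.

no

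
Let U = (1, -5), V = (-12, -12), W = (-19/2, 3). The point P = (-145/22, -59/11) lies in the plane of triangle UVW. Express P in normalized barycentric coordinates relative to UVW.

(4/11, 4/11, 3/11)

Signed area of the reference triangle: [UVW] = ½·(1·(-12−3) + (-12)·(3−(-5)) + (-19/2)·(-5−(-12))) = ½·(-15 − 96 − 133/2) = -355/4.
[PVW] = ½·((-145/22)·(-12−3) + (-12)·(3−(-59/11)) + (-19/2)·(-59/11−(-12))) = ½·(2175/22 − 1104/11 − 1387/22) = -355/11, so the U-coordinate is (-355/11)/(-355/4) = 4/11.
[UPW] = ½·(1·(-59/11−3) + (-145/22)·(3−(-5)) + (-19/2)·(-5−(-59/11))) = ½·(-92/11 − 580/11 − 38/11) = -355/11, so the V-coordinate is 4/11.
[UVP] = ½·(1·(-12−(-59/11)) + (-12)·(-59/11−(-5)) + (-145/22)·(-5−(-12))) = ½·(-73/11 + 48/11 − 1015/22) = -1065/44, so the W-coordinate is 3/11.
Check: 4/11 + 4/11 + 3/11 = 1.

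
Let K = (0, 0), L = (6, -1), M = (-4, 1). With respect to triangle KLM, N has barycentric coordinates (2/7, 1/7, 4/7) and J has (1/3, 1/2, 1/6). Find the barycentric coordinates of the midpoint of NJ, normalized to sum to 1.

(13/42, 9/28, 31/84)

Since both coordinate triples sum to 1, the midpoint's barycentrics are the componentwise average.
(2/7+1/3)/2 = 13/42; similarly 9/28 and 31/84.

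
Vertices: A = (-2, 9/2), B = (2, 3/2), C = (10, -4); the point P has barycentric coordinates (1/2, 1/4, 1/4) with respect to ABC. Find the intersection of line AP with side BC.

Line AP meets BC where the A-coordinate vanishes; zeroing P's A-weight and renormalizing leaves B, C-weights 1/4 : 1/4 → (1/2, 1/2).
So Q = (1/2)·B + (1/2)·C = (6, -5/4).

(6, -5/4)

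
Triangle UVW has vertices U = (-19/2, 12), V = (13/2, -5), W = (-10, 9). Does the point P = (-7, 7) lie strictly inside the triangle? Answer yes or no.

Barycentric coordinates of P: (18/113, 20/113, 75/113).
The three coordinates are positive, positive, positive; a point is interior exactly when all three are positive.

yes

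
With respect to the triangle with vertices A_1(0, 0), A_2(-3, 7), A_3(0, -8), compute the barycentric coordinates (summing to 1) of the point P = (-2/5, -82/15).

Signed area of the reference triangle: [A_1A_2A_3] = ½·(0·(7−(-8)) + (-3)·(-8−0) + 0·(0−7)) = ½·(0 + 24 + 0) = 12.
[PA_2A_3] = ½·((-2/5)·(7−(-8)) + (-3)·(-8−(-82/15)) + 0·(-82/15−7)) = ½·(-6 + 38/5 + 0) = 4/5, so the A_1-coordinate is (4/5)/12 = 1/15.
[A_1PA_3] = ½·(0·(-82/15−(-8)) + (-2/5)·(-8−0) + 0·(0−(-82/15))) = ½·(0 + 16/5 + 0) = 8/5, so the A_2-coordinate is 2/15.
[A_1A_2P] = ½·(0·(7−(-82/15)) + (-3)·(-82/15−0) + (-2/5)·(0−7)) = ½·(0 + 82/5 + 14/5) = 48/5, so the A_3-coordinate is 4/5.
Check: 1/15 + 2/15 + 4/5 = 1.

(1/15, 2/15, 4/5)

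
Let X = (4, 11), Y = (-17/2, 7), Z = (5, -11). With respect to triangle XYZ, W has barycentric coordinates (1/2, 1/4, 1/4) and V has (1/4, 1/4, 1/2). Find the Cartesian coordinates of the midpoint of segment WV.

Barycentric coordinates of the midpoint are the average: (3/8, 1/4, 3/8).
Converting: (3/8)·X + (1/4)·Y + (3/8)·Z = (5/4, 7/4).

(5/4, 7/4)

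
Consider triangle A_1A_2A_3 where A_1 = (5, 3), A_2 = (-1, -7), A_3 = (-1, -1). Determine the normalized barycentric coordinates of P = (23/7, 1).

(5/7, 1/7, 1/7)

Signed area of the reference triangle: [A_1A_2A_3] = ½·(5·(-7−(-1)) + (-1)·(-1−3) + (-1)·(3−(-7))) = ½·(-30 + 4 − 10) = -18.
[PA_2A_3] = ½·((23/7)·(-7−(-1)) + (-1)·(-1−1) + (-1)·(1−(-7))) = ½·(-138/7 + 2 − 8) = -90/7, so the A_1-coordinate is (-90/7)/(-18) = 5/7.
[A_1PA_3] = ½·(5·(1−(-1)) + (23/7)·(-1−3) + (-1)·(3−1)) = ½·(10 − 92/7 − 2) = -18/7, so the A_2-coordinate is 1/7.
[A_1A_2P] = ½·(5·(-7−1) + (-1)·(1−3) + (23/7)·(3−(-7))) = ½·(-40 + 2 + 230/7) = -18/7, so the A_3-coordinate is 1/7.
Check: 5/7 + 1/7 + 1/7 = 1.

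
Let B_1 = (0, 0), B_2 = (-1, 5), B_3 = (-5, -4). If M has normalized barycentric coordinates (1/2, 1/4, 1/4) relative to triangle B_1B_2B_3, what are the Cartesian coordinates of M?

M = (1/2)·B_1 + (1/4)·B_2 + (1/4)·B_3.
x-coordinate: (1/2)·0 + (1/4)·(-1) + (1/4)·(-5) = -3/2.
y-coordinate: (1/2)·0 + (1/4)·5 + (1/4)·(-4) = 1/4.

(-3/2, 1/4)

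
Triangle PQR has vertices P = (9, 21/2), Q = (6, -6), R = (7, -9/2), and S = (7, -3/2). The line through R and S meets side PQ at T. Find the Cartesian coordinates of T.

(7, -1/2)

Barycentric coordinates of S with respect to PQR: (1/4, 1/2, 1/4).
On side PQ the R-coordinate is zero; dropping S's R-weight 1/4 and renormalizing the remaining 1/4 : 1/2 gives weights 1/3, 2/3 on P, Q.
T = (1/3)·(9, 21/2) + (2/3)·(6, -6) = (7, -1/2).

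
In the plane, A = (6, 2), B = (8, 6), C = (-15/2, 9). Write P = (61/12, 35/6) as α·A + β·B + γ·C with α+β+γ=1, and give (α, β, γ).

(1/6, 2/3, 1/6)

Signed area of the reference triangle: [ABC] = ½·(6·(6−9) + 8·(9−2) + (-15/2)·(2−6)) = ½·(-18 + 56 + 30) = 34.
[PBC] = ½·((61/12)·(6−9) + 8·(9−(35/6)) + (-15/2)·(35/6−6)) = ½·(-61/4 + 76/3 + 5/4) = 17/3, so the A-coordinate is (17/3)/34 = 1/6.
[APC] = ½·(6·(35/6−9) + (61/12)·(9−2) + (-15/2)·(2−(35/6))) = ½·(-19 + 427/12 + 115/4) = 68/3, so the B-coordinate is 2/3.
[ABP] = ½·(6·(6−(35/6)) + 8·(35/6−2) + (61/12)·(2−6)) = ½·(1 + 92/3 − 61/3) = 17/3, so the C-coordinate is 1/6.
Check: 1/6 + 2/3 + 1/6 = 1.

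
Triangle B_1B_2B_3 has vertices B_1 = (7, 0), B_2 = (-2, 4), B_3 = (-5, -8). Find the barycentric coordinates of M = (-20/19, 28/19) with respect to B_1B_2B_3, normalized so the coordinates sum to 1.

Signed area of the reference triangle: [B_1B_2B_3] = ½·(7·(4−(-8)) + (-2)·(-8−0) + (-5)·(0−4)) = ½·(84 + 16 + 20) = 60.
[MB_2B_3] = ½·((-20/19)·(4−(-8)) + (-2)·(-8−(28/19)) + (-5)·(28/19−4)) = ½·(-240/19 + 360/19 + 240/19) = 180/19, so the B_1-coordinate is (180/19)/60 = 3/19.
[B_1MB_3] = ½·(7·(28/19−(-8)) + (-20/19)·(-8−0) + (-5)·(0−(28/19))) = ½·(1260/19 + 160/19 + 140/19) = 780/19, so the B_2-coordinate is 13/19.
[B_1B_2M] = ½·(7·(4−(28/19)) + (-2)·(28/19−0) + (-20/19)·(0−4)) = ½·(336/19 − 56/19 + 80/19) = 180/19, so the B_3-coordinate is 3/19.

(3/19, 13/19, 3/19)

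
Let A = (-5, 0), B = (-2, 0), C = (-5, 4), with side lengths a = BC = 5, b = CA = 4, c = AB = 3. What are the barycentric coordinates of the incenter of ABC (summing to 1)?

The incenter has barycentric coordinates proportional to the opposite side lengths: (5 : 4 : 3).
Normalizing by 5+4+3 = 12 gives (5/12, 1/3, 1/4).

(5/12, 1/3, 1/4)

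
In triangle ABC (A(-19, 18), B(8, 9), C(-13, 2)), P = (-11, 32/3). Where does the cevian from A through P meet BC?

(-23/5, 24/5)

Barycentric coordinates of P with respect to ABC: (4/9, 2/9, 1/3).
On side BC the A-coordinate is zero; dropping P's A-weight 4/9 and renormalizing the remaining 2/9 : 1/3 gives weights 2/5, 3/5 on B, C.
Q = (2/5)·(8, 9) + (3/5)·(-13, 2) = (-23/5, 24/5).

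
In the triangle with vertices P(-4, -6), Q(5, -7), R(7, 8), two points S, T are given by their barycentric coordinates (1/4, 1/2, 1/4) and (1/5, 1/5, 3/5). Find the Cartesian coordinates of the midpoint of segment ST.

Barycentric coordinates of the midpoint are the average: (9/40, 7/20, 17/40).
Converting: (9/40)·P + (7/20)·Q + (17/40)·R = (153/40, -2/5).

(153/40, -2/5)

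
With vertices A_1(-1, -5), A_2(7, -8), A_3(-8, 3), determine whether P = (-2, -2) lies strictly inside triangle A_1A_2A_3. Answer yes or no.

Barycentric coordinates of P: (9/43, 13/43, 21/43).
The three coordinates are positive, positive, positive; a point is interior exactly when all three are positive.

yes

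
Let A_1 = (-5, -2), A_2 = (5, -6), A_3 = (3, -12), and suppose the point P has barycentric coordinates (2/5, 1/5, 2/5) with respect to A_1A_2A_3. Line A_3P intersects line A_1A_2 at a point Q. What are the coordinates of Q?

Line A_3P meets A_1A_2 where the A_3-coordinate vanishes; zeroing P's A_3-weight and renormalizing leaves A_1, A_2-weights 2/5 : 1/5 → (2/3, 1/3).
So Q = (2/3)·A_1 + (1/3)·A_2 = (-5/3, -10/3).

(-5/3, -10/3)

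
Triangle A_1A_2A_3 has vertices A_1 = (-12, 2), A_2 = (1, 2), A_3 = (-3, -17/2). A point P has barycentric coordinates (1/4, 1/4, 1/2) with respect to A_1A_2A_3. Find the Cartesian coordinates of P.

(-17/4, -13/4)

P = (1/4)·A_1 + (1/4)·A_2 + (1/2)·A_3.
x-coordinate: (1/4)·(-12) + (1/4)·1 + (1/2)·(-3) = -17/4.
y-coordinate: (1/4)·2 + (1/4)·2 + (1/2)·(-17/2) = -13/4.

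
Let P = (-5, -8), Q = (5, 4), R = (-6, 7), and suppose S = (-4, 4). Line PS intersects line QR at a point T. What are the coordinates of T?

Barycentric coordinates of S with respect to PQR: (1/6, 1/6, 2/3).
On side QR the P-coordinate is zero; dropping S's P-weight 1/6 and renormalizing the remaining 1/6 : 2/3 gives weights 1/5, 4/5 on Q, R.
T = (1/5)·(5, 4) + (4/5)·(-6, 7) = (-19/5, 32/5).

(-19/5, 32/5)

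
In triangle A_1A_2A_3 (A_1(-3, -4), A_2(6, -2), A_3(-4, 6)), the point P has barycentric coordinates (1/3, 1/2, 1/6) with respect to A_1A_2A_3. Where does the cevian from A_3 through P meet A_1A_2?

Line A_3P meets A_1A_2 where the A_3-coordinate vanishes; zeroing P's A_3-weight and renormalizing leaves A_1, A_2-weights 1/3 : 1/2 → (2/5, 3/5).
So Q = (2/5)·A_1 + (3/5)·A_2 = (12/5, -14/5).

(12/5, -14/5)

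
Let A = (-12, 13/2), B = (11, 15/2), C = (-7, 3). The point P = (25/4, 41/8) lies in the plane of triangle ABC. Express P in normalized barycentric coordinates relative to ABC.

(-1/4, 2/3, 7/12)

Signed area of the reference triangle: [ABC] = ½·((-12)·(15/2−3) + 11·(3−(13/2)) + (-7)·(13/2−(15/2))) = ½·(-54 − 77/2 + 7) = -171/4.
[PBC] = ½·((25/4)·(15/2−3) + 11·(3−(41/8)) + (-7)·(41/8−(15/2))) = ½·(225/8 − 187/8 + 133/8) = 171/16, so the A-coordinate is (171/16)/(-171/4) = -1/4.
[APC] = ½·((-12)·(41/8−3) + (25/4)·(3−(13/2)) + (-7)·(13/2−(41/8))) = ½·(-51/2 − 175/8 − 77/8) = -57/2, so the B-coordinate is 2/3.
[ABP] = ½·((-12)·(15/2−(41/8)) + 11·(41/8−(13/2)) + (25/4)·(13/2−(15/2))) = ½·(-57/2 − 121/8 − 25/4) = -399/16, so the C-coordinate is 7/12.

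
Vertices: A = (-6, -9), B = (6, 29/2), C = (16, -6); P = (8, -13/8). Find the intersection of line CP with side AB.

(0, 11/4)

Barycentric coordinates of P with respect to ABC: (1/4, 1/4, 1/2).
On side AB the C-coordinate is zero; dropping P's C-weight 1/2 and renormalizing the remaining 1/4 : 1/4 gives weights 1/2, 1/2 on A, B.
Q = (1/2)·(-6, -9) + (1/2)·(6, 29/2) = (0, 11/4).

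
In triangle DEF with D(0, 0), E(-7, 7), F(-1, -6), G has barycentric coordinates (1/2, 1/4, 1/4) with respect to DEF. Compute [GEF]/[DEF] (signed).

1/2

The signed ratio [GEF]/[DEF] equals the barycentric coordinate of G at vertex D, which is 1/2.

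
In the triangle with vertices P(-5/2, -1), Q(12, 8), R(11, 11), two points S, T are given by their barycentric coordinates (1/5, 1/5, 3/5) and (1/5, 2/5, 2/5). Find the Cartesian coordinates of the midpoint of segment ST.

(43/5, 77/10)

Barycentric coordinates of the midpoint are the average: (1/5, 3/10, 1/2).
Converting: (1/5)·P + (3/10)·Q + (1/2)·R = (43/5, 77/10).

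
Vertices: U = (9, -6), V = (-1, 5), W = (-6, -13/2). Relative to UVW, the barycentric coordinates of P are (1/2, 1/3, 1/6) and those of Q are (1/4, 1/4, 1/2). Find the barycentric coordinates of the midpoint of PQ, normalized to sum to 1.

Since both coordinate triples sum to 1, the midpoint's barycentrics are the componentwise average.
(1/2+1/4)/2 = 3/8; similarly 7/24 and 1/3.

(3/8, 7/24, 1/3)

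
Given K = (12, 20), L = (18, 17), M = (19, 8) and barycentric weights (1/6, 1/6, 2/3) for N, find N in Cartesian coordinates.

(53/3, 23/2)

N = (1/6)·K + (1/6)·L + (2/3)·M.
x-coordinate: (1/6)·12 + (1/6)·18 + (2/3)·19 = 53/3.
y-coordinate: (1/6)·20 + (1/6)·17 + (2/3)·8 = 23/2.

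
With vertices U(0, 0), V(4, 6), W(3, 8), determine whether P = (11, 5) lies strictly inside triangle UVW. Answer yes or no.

no

Barycentric coordinates of P: (-13/14, 73/14, -23/7).
The three coordinates are negative, positive, negative; a point is interior exactly when all three are positive.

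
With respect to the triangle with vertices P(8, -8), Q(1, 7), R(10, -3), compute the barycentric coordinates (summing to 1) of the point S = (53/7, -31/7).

(4/7, 1/7, 2/7)

Signed area of the reference triangle: [PQR] = ½·(8·(7−(-3)) + 1·(-3−(-8)) + 10·(-8−7)) = ½·(80 + 5 − 150) = -65/2.
[SQR] = ½·((53/7)·(7−(-3)) + 1·(-3−(-31/7)) + 10·(-31/7−7)) = ½·(530/7 + 10/7 − 800/7) = -130/7, so the P-coordinate is (-130/7)/(-65/2) = 4/7.
[PSR] = ½·(8·(-31/7−(-3)) + (53/7)·(-3−(-8)) + 10·(-8−(-31/7))) = ½·(-80/7 + 265/7 − 250/7) = -65/14, so the Q-coordinate is 1/7.
[PQS] = ½·(8·(7−(-31/7)) + 1·(-31/7−(-8)) + (53/7)·(-8−7)) = ½·(640/7 + 25/7 − 795/7) = -65/7, so the R-coordinate is 2/7.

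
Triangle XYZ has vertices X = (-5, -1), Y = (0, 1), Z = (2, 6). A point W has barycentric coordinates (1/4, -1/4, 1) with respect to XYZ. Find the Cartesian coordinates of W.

W = (1/4)·X + (-1/4)·Y + 1·Z.
x-coordinate: (1/4)·(-5) + (-1/4)·0 + 1·2 = 3/4.
y-coordinate: (1/4)·(-1) + (-1/4)·1 + 1·6 = 11/2.

(3/4, 11/2)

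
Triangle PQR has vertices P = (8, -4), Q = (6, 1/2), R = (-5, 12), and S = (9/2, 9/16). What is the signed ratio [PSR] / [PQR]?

[PQR] = ½·(8·(1/2−12) + 6·(12−(-4)) + (-5)·(-4−(1/2))) = ½·(-92 + 96 + 45/2) = 53/4.
[PSR] = ½·(8·(9/16−12) + (9/2)·(12−(-4)) + (-5)·(-4−(9/16))) = ½·(-183/2 + 72 + 365/16) = 53/32, so the ratio is (53/32)/(53/4) = 1/8.

1/8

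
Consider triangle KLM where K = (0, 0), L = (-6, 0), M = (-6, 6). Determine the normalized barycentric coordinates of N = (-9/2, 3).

(1/4, 1/4, 1/2)

Signed area of the reference triangle: [KLM] = ½·(0·(0−6) + (-6)·(6−0) + (-6)·(0−0)) = ½·(0 − 36 + 0) = -18.
[NLM] = ½·((-9/2)·(0−6) + (-6)·(6−3) + (-6)·(3−0)) = ½·(27 − 18 − 18) = -9/2, so the K-coordinate is (-9/2)/(-18) = 1/4.
[KNM] = ½·(0·(3−6) + (-9/2)·(6−0) + (-6)·(0−3)) = ½·(0 − 27 + 18) = -9/2, so the L-coordinate is 1/4.
[KLN] = ½·(0·(0−3) + (-6)·(3−0) + (-9/2)·(0−0)) = ½·(0 − 18 + 0) = -9, so the M-coordinate is 1/2.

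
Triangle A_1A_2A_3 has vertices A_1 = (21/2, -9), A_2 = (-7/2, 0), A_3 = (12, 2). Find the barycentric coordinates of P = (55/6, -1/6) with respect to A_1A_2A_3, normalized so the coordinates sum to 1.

Signed area of the reference triangle: [A_1A_2A_3] = ½·((21/2)·(0−2) + (-7/2)·(2−(-9)) + 12·(-9−0)) = ½·(-21 − 77/2 − 108) = -335/4.
[PA_2A_3] = ½·((55/6)·(0−2) + (-7/2)·(2−(-1/6)) + 12·(-1/6−0)) = ½·(-55/3 − 91/12 − 2) = -335/24, so the A_1-coordinate is (-335/24)/(-335/4) = 1/6.
[A_1PA_3] = ½·((21/2)·(-1/6−2) + (55/6)·(2−(-9)) + 12·(-9−(-1/6))) = ½·(-91/4 + 605/6 − 106) = -335/24, so the A_2-coordinate is 1/6.
[A_1A_2P] = ½·((21/2)·(0−(-1/6)) + (-7/2)·(-1/6−(-9)) + (55/6)·(-9−0)) = ½·(7/4 − 371/12 − 165/2) = -335/6, so the A_3-coordinate is 2/3.

(1/6, 1/6, 2/3)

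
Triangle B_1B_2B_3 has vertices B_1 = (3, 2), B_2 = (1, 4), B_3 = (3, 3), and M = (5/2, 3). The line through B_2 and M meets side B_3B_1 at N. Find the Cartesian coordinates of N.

Barycentric coordinates of M with respect to B_1B_2B_3: (1/4, 1/4, 1/2).
On side B_3B_1 the B_2-coordinate is zero; dropping M's B_2-weight 1/4 and renormalizing the remaining 1/2 : 1/4 gives weights 2/3, 1/3 on B_3, B_1.
N = (2/3)·(3, 3) + (1/3)·(3, 2) = (3, 8/3).

(3, 8/3)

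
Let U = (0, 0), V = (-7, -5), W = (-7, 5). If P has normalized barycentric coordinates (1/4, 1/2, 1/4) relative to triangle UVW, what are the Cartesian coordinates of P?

(-21/4, -5/4)

P = (1/4)·U + (1/2)·V + (1/4)·W.
x-coordinate: (1/4)·0 + (1/2)·(-7) + (1/4)·(-7) = -21/4.
y-coordinate: (1/4)·0 + (1/2)·(-5) + (1/4)·5 = -5/4.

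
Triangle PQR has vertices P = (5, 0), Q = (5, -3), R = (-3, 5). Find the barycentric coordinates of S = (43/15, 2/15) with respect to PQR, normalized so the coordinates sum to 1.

(1/3, 2/5, 4/15)

Signed area of the reference triangle: [PQR] = ½·(5·(-3−5) + 5·(5−0) + (-3)·(0−(-3))) = ½·(-40 + 25 − 9) = -12.
[SQR] = ½·((43/15)·(-3−5) + 5·(5−(2/15)) + (-3)·(2/15−(-3))) = ½·(-344/15 + 73/3 − 47/5) = -4, so the P-coordinate is (-4)/(-12) = 1/3.
[PSR] = ½·(5·(2/15−5) + (43/15)·(5−0) + (-3)·(0−(2/15))) = ½·(-73/3 + 43/3 + 2/5) = -24/5, so the Q-coordinate is 2/5.
[PQS] = ½·(5·(-3−(2/15)) + 5·(2/15−0) + (43/15)·(0−(-3))) = ½·(-47/3 + 2/3 + 43/5) = -16/5, so the R-coordinate is 4/15.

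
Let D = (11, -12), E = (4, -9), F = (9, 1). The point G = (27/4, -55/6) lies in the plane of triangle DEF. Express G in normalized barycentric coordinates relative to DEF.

(1/3, 7/12, 1/12)

Signed area of the reference triangle: [DEF] = ½·(11·(-9−1) + 4·(1−(-12)) + 9·(-12−(-9))) = ½·(-110 + 52 − 27) = -85/2.
[GEF] = ½·((27/4)·(-9−1) + 4·(1−(-55/6)) + 9·(-55/6−(-9))) = ½·(-135/2 + 122/3 − 3/2) = -85/6, so the D-coordinate is (-85/6)/(-85/2) = 1/3.
[DGF] = ½·(11·(-55/6−1) + (27/4)·(1−(-12)) + 9·(-12−(-55/6))) = ½·(-671/6 + 351/4 − 51/2) = -595/24, so the E-coordinate is 7/12.
[DEG] = ½·(11·(-9−(-55/6)) + 4·(-55/6−(-12)) + (27/4)·(-12−(-9))) = ½·(11/6 + 34/3 − 81/4) = -85/24, so the F-coordinate is 1/12.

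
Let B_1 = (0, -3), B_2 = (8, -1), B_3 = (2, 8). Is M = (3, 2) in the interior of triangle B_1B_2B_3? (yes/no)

yes

Barycentric coordinates of M: (9/28, 23/84, 17/42).
The three coordinates are positive, positive, positive; a point is interior exactly when all three are positive.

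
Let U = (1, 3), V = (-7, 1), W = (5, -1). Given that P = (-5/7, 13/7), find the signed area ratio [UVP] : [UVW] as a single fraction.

1/7

[UVW] = ½·(1·(1−(-1)) + (-7)·(-1−3) + 5·(3−1)) = ½·(2 + 28 + 10) = 20.
[UVP] = ½·(1·(1−(13/7)) + (-7)·(13/7−3) + (-5/7)·(3−1)) = ½·(-6/7 + 8 − 10/7) = 20/7, so the ratio is (20/7)/20 = 1/7.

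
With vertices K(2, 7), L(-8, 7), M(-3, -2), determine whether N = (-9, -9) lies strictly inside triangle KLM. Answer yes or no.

no

Barycentric coordinates of N: (-89/90, 19/90, 16/9).
The three coordinates are negative, positive, positive; a point is interior exactly when all three are positive.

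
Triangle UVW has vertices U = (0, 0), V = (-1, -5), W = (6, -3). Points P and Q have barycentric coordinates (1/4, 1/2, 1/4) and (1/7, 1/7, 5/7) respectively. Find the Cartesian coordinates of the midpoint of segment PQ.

(18/7, -171/56)

Barycentric coordinates of the midpoint are the average: (11/56, 9/28, 27/56).
Converting: (11/56)·U + (9/28)·V + (27/56)·W = (18/7, -171/56).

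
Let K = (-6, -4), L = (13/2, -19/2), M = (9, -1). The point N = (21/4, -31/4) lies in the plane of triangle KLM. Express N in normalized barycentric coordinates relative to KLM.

(1/8, 3/4, 1/8)

Signed area of the reference triangle: [KLM] = ½·((-6)·(-19/2−(-1)) + (13/2)·(-1−(-4)) + 9·(-4−(-19/2))) = ½·(51 + 39/2 + 99/2) = 60.
[NLM] = ½·((21/4)·(-19/2−(-1)) + (13/2)·(-1−(-31/4)) + 9·(-31/4−(-19/2))) = ½·(-357/8 + 351/8 + 63/4) = 15/2, so the K-coordinate is (15/2)/60 = 1/8.
[KNM] = ½·((-6)·(-31/4−(-1)) + (21/4)·(-1−(-4)) + 9·(-4−(-31/4))) = ½·(81/2 + 63/4 + 135/4) = 45, so the L-coordinate is 3/4.
[KLN] = ½·((-6)·(-19/2−(-31/4)) + (13/2)·(-31/4−(-4)) + (21/4)·(-4−(-19/2))) = ½·(21/2 − 195/8 + 231/8) = 15/2, so the M-coordinate is 1/8.
Check: 1/8 + 3/4 + 1/8 = 1.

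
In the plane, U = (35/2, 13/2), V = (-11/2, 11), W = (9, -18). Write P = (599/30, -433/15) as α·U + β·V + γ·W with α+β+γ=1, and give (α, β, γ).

(4/15, -3/5, 4/3)

Signed area of the reference triangle: [UVW] = ½·((35/2)·(11−(-18)) + (-11/2)·(-18−(13/2)) + 9·(13/2−11)) = ½·(1015/2 + 539/4 − 81/2) = 2407/8.
[PVW] = ½·((599/30)·(11−(-18)) + (-11/2)·(-18−(-433/15)) + 9·(-433/15−11)) = ½·(17371/30 − 1793/30 − 1794/5) = 2407/30, so the U-coordinate is (2407/30)/(2407/8) = 4/15.
[UPW] = ½·((35/2)·(-433/15−(-18)) + (599/30)·(-18−(13/2)) + 9·(13/2−(-433/15))) = ½·(-1141/6 − 29351/60 + 3183/10) = -7221/40, so the V-coordinate is -3/5.
[UVP] = ½·((35/2)·(11−(-433/15)) + (-11/2)·(-433/15−(13/2)) + (599/30)·(13/2−11)) = ½·(2093/3 + 11671/60 − 1797/20) = 2407/6, so the W-coordinate is 4/3.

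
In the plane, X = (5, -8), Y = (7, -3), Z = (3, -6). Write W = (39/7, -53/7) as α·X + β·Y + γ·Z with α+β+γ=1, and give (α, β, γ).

Signed area of the reference triangle: [XYZ] = ½·(5·(-3−(-6)) + 7·(-6−(-8)) + 3·(-8−(-3))) = ½·(15 + 14 − 15) = 7.
[WYZ] = ½·((39/7)·(-3−(-6)) + 7·(-6−(-53/7)) + 3·(-53/7−(-3))) = ½·(117/7 + 11 − 96/7) = 7, so the X-coordinate is 7/7 = 1.
[XWZ] = ½·(5·(-53/7−(-6)) + (39/7)·(-6−(-8)) + 3·(-8−(-53/7))) = ½·(-55/7 + 78/7 − 9/7) = 1, so the Y-coordinate is 1/7.
[XYW] = ½·(5·(-3−(-53/7)) + 7·(-53/7−(-8)) + (39/7)·(-8−(-3))) = ½·(160/7 + 3 − 195/7) = -1, so the Z-coordinate is -1/7.
Check: 1 + 1/7 − 1/7 = 1.

(1, 1/7, -1/7)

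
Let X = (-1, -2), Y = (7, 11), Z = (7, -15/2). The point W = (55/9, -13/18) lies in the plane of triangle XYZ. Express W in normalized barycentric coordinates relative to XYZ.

Signed area of the reference triangle: [XYZ] = ½·((-1)·(11−(-15/2)) + 7·(-15/2−(-2)) + 7·(-2−11)) = ½·(-37/2 − 77/2 − 91) = -74.
[WYZ] = ½·((55/9)·(11−(-15/2)) + 7·(-15/2−(-13/18)) + 7·(-13/18−11)) = ½·(2035/18 − 427/9 − 1477/18) = -74/9, so the X-coordinate is (-74/9)/(-74) = 1/9.
[XWZ] = ½·((-1)·(-13/18−(-15/2)) + (55/9)·(-15/2−(-2)) + 7·(-2−(-13/18))) = ½·(-61/9 − 605/18 − 161/18) = -74/3, so the Y-coordinate is 1/3.
[XYW] = ½·((-1)·(11−(-13/18)) + 7·(-13/18−(-2)) + (55/9)·(-2−11)) = ½·(-211/18 + 161/18 − 715/9) = -370/9, so the Z-coordinate is 5/9.
Check: 1/9 + 1/3 + 5/9 = 1.

(1/9, 1/3, 5/9)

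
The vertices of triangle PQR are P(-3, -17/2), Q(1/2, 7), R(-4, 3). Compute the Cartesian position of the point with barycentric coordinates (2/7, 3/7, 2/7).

S = (2/7)·P + (3/7)·Q + (2/7)·R.
x-coordinate: (2/7)·(-3) + (3/7)·(1/2) + (2/7)·(-4) = -25/14.
y-coordinate: (2/7)·(-17/2) + (3/7)·7 + (2/7)·3 = 10/7.

(-25/14, 10/7)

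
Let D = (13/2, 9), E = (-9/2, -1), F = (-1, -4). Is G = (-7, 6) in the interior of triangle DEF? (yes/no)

Barycentric coordinates of G: (1/4, 9/4, -3/2).
The three coordinates are positive, positive, negative; a point is interior exactly when all three are positive.

no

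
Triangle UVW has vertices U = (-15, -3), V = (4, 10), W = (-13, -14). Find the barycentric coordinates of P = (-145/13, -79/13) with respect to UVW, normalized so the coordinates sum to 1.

(5/13, 2/13, 6/13)

Signed area of the reference triangle: [UVW] = ½·((-15)·(10−(-14)) + 4·(-14−(-3)) + (-13)·(-3−10)) = ½·(-360 − 44 + 169) = -235/2.
[PVW] = ½·((-145/13)·(10−(-14)) + 4·(-14−(-79/13)) + (-13)·(-79/13−10)) = ½·(-3480/13 − 412/13 + 209) = -1175/26, so the U-coordinate is (-1175/26)/(-235/2) = 5/13.
[UPW] = ½·((-15)·(-79/13−(-14)) + (-145/13)·(-14−(-3)) + (-13)·(-3−(-79/13))) = ½·(-1545/13 + 1595/13 − 40) = -235/13, so the V-coordinate is 2/13.
[UVP] = ½·((-15)·(10−(-79/13)) + 4·(-79/13−(-3)) + (-145/13)·(-3−10)) = ½·(-3135/13 − 160/13 + 145) = -705/13, so the W-coordinate is 6/13.
Check: 5/13 + 2/13 + 6/13 = 1.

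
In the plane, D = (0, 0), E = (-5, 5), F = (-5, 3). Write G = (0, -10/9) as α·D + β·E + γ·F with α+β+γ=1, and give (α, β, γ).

(1, -5/9, 5/9)

Signed area of the reference triangle: [DEF] = ½·(0·(5−3) + (-5)·(3−0) + (-5)·(0−5)) = ½·(0 − 15 + 25) = 5.
[GEF] = ½·(0·(5−3) + (-5)·(3−(-10/9)) + (-5)·(-10/9−5)) = ½·(0 − 185/9 + 275/9) = 5, so the D-coordinate is 5/5 = 1.
[DGF] = ½·(0·(-10/9−3) + 0·(3−0) + (-5)·(0−(-10/9))) = ½·(0 + 0 − 50/9) = -25/9, so the E-coordinate is -5/9.
[DEG] = ½·(0·(5−(-10/9)) + (-5)·(-10/9−0) + 0·(0−5)) = ½·(0 + 50/9 + 0) = 25/9, so the F-coordinate is 5/9.
Check: 1 − 5/9 + 5/9 = 1.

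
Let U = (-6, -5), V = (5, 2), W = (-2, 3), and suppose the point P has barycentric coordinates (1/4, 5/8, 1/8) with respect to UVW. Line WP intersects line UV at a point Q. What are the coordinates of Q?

(13/7, 0)

Line WP meets UV where the W-coordinate vanishes; zeroing P's W-weight and renormalizing leaves U, V-weights 1/4 : 5/8 → (2/7, 5/7).
So Q = (2/7)·U + (5/7)·V = (13/7, 0).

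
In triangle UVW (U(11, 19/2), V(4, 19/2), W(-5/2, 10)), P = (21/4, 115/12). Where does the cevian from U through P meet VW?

(19/8, 77/8)

Barycentric coordinates of P with respect to UVW: (1/3, 1/2, 1/6).
On side VW the U-coordinate is zero; dropping P's U-weight 1/3 and renormalizing the remaining 1/2 : 1/6 gives weights 3/4, 1/4 on V, W.
Q = (3/4)·(4, 19/2) + (1/4)·(-5/2, 10) = (19/8, 77/8).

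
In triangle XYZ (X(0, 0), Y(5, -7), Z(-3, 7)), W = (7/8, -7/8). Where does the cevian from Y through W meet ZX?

Barycentric coordinates of W with respect to XYZ: (5/8, 1/4, 1/8).
On side ZX the Y-coordinate is zero; dropping W's Y-weight 1/4 and renormalizing the remaining 1/8 : 5/8 gives weights 1/6, 5/6 on Z, X.
V = (1/6)·(-3, 7) + (5/6)·(0, 0) = (-1/2, 7/6).

(-1/2, 7/6)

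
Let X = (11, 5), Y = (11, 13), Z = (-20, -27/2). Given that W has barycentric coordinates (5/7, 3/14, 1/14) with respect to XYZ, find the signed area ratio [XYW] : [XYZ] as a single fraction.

1/14

The signed ratio [XYW]/[XYZ] equals the barycentric coordinate of W at vertex Z, which is 1/14.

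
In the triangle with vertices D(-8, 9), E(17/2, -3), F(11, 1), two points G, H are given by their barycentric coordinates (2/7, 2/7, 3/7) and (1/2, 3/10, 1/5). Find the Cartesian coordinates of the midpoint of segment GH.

(157/56, 104/35)

Barycentric coordinates of the midpoint are the average: (11/28, 41/140, 11/35).
Converting: (11/28)·D + (41/140)·E + (11/35)·F = (157/56, 104/35).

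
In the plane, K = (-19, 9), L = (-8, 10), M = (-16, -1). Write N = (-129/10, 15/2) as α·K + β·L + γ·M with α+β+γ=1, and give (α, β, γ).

(3/10, 1/2, 1/5)

Signed area of the reference triangle: [KLM] = ½·((-19)·(10−(-1)) + (-8)·(-1−9) + (-16)·(9−10)) = ½·(-209 + 80 + 16) = -113/2.
[NLM] = ½·((-129/10)·(10−(-1)) + (-8)·(-1−(15/2)) + (-16)·(15/2−10)) = ½·(-1419/10 + 68 + 40) = -339/20, so the K-coordinate is (-339/20)/(-113/2) = 3/10.
[KNM] = ½·((-19)·(15/2−(-1)) + (-129/10)·(-1−9) + (-16)·(9−(15/2))) = ½·(-323/2 + 129 − 24) = -113/4, so the L-coordinate is 1/2.
[KLN] = ½·((-19)·(10−(15/2)) + (-8)·(15/2−9) + (-129/10)·(9−10)) = ½·(-95/2 + 12 + 129/10) = -113/10, so the M-coordinate is 1/5.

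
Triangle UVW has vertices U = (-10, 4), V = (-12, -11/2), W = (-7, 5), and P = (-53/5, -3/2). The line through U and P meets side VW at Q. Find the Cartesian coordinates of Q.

Barycentric coordinates of P with respect to UVW: (1/5, 3/5, 1/5).
On side VW the U-coordinate is zero; dropping P's U-weight 1/5 and renormalizing the remaining 3/5 : 1/5 gives weights 3/4, 1/4 on V, W.
Q = (3/4)·(-12, -11/2) + (1/4)·(-7, 5) = (-43/4, -23/8).

(-43/4, -23/8)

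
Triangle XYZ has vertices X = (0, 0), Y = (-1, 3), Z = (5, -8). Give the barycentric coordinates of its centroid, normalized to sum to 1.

The centroid is the average of the vertices, so each weight is 1/3.

(1/3, 1/3, 1/3)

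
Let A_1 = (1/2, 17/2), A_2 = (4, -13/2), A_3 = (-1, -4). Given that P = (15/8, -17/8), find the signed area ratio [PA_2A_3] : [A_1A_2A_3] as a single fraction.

1/4

[A_1A_2A_3] = ½·((1/2)·(-13/2−(-4)) + 4·(-4−(17/2)) + (-1)·(17/2−(-13/2))) = ½·(-5/4 − 50 − 15) = -265/8.
[PA_2A_3] = ½·((15/8)·(-13/2−(-4)) + 4·(-4−(-17/8)) + (-1)·(-17/8−(-13/2))) = ½·(-75/16 − 15/2 − 35/8) = -265/32, so the ratio is (-265/32)/(-265/8) = 1/4.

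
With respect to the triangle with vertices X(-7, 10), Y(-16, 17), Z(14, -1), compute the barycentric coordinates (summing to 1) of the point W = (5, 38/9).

Signed area of the reference triangle: [XYZ] = ½·((-7)·(17−(-1)) + (-16)·(-1−10) + 14·(10−17)) = ½·(-126 + 176 − 98) = -24.
[WYZ] = ½·(5·(17−(-1)) + (-16)·(-1−(38/9)) + 14·(38/9−17)) = ½·(90 + 752/9 − 1610/9) = -8/3, so the X-coordinate is (-8/3)/(-24) = 1/9.
[XWZ] = ½·((-7)·(38/9−(-1)) + 5·(-1−10) + 14·(10−(38/9))) = ½·(-329/9 − 55 + 728/9) = -16/3, so the Y-coordinate is 2/9.
[XYW] = ½·((-7)·(17−(38/9)) + (-16)·(38/9−10) + 5·(10−17)) = ½·(-805/9 + 832/9 − 35) = -16, so the Z-coordinate is 2/3.
Check: 1/9 + 2/9 + 2/3 = 1.

(1/9, 2/9, 2/3)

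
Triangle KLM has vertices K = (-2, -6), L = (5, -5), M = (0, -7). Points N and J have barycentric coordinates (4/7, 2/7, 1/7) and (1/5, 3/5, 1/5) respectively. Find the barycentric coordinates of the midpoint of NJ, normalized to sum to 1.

Since both coordinate triples sum to 1, the midpoint's barycentrics are the componentwise average.
(4/7+1/5)/2 = 27/70; similarly 31/70 and 6/35.

(27/70, 31/70, 6/35)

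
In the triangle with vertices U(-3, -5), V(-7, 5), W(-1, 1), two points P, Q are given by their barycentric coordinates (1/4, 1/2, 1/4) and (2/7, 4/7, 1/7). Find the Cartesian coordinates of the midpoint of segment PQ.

Barycentric coordinates of the midpoint are the average: (15/56, 15/28, 11/56).
Converting: (15/56)·U + (15/28)·V + (11/56)·W = (-19/4, 43/28).

(-19/4, 43/28)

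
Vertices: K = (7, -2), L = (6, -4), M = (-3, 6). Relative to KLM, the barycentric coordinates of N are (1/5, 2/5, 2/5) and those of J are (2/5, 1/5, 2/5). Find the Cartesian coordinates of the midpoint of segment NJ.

(27/10, 3/5)

Barycentric coordinates of the midpoint are the average: (3/10, 3/10, 2/5).
Converting: (3/10)·K + (3/10)·L + (2/5)·M = (27/10, 3/5).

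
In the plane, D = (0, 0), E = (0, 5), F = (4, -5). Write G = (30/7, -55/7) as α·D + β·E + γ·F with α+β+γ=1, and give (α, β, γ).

Signed area of the reference triangle: [DEF] = ½·(0·(5−(-5)) + 0·(-5−0) + 4·(0−5)) = ½·(0 + 0 − 20) = -10.
[GEF] = ½·((30/7)·(5−(-5)) + 0·(-5−(-55/7)) + 4·(-55/7−5)) = ½·(300/7 + 0 − 360/7) = -30/7, so the D-coordinate is (-30/7)/(-10) = 3/7.
[DGF] = ½·(0·(-55/7−(-5)) + (30/7)·(-5−0) + 4·(0−(-55/7))) = ½·(0 − 150/7 + 220/7) = 5, so the E-coordinate is -1/2.
[DEG] = ½·(0·(5−(-55/7)) + 0·(-55/7−0) + (30/7)·(0−5)) = ½·(0 + 0 − 150/7) = -75/7, so the F-coordinate is 15/14.

(3/7, -1/2, 15/14)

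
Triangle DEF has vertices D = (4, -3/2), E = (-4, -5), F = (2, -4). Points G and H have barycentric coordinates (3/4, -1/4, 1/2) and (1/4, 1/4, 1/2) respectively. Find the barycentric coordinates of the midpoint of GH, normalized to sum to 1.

Since both coordinate triples sum to 1, the midpoint's barycentrics are the componentwise average.
(3/4+1/4)/2 = 1/2; similarly 0 and 1/2.

(1/2, 0, 1/2)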